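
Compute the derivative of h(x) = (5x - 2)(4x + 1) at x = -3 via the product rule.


Let u(x) = 5x - 2 and v(x) = 4x + 1
u'(x) = 5
v'(x) = 4
Product rule: h'(x) = u'(x)*v(x) + u(x)*v'(x)
= 5 * (4x + 1) + (5x - 2) * 4
At x = -3:
u(-3) = 5 * (-3) - 2 = -17
v(-3) = 4 * (-3) + 1 = -11
h'(-3) = 5 * (-11) + (-17) * 4
= -55 - 68
= -123

-123


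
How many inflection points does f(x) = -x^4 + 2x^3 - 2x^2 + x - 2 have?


Inflection points occur where f''(x) = 0 and concavity changes.
f(x) = -x^4 + 2x^3 - 2x^2 + x - 2
f'(x) = -4x^3 + 6x^2 - 4x + 1
f''(x) = -12x^2 + 12x - 4
This is a quadratic in x. Use the discriminant to count real roots.
Discriminant = (12)^2 - 4 * (-12) * (-4)
= 144 - 192
= -48
Since discriminant < 0, f''(x) = 0 has no real solutions.
Number of inflection points: 0

0


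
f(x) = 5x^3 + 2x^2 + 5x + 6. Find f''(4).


First derivative:
f'(x) = 15x^2 + 4x + 5
Second derivative:
f''(x) = 30x + 4
Substitute x = 4:
f''(4) = 30 * 4 + 4
= 120 + 4
= 124

124


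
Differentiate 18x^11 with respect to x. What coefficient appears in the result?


We apply the power rule: d/dx [ax^n] = a*n * x^(n-1)
d/dx [18x^11]
= 18 * 11 * x^(11-1)
= 198x^10
The coefficient is 198

198


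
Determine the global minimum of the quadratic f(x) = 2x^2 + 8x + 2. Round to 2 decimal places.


For a quadratic f(x) = ax^2 + bx + c with a > 0, the minimum is at the vertex.
Vertex x-coordinate: x = -b/(2a)
x = -(8) / (2 * 2)
x = -8/4 = -2
Substitute back to find the minimum value:
f(-2) = 2 * (-2)^2 + 8 * (-2) + 2
= 8 - 16 + 2
= -6 = -6.00

-6.00


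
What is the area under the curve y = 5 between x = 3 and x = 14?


The area under a constant function y = 5 is a rectangle.
Width = 14 - 3 = 11
Height = 5
Area = width * height
= 11 * 5
= 55

55


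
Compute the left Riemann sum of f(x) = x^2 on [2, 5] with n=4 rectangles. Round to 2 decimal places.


Left Riemann sum uses left endpoints of each subinterval.
Interval: [2, 5], n = 4
dx = (5 - 2) / 4 = 3/4
Left endpoints: [2, 11/4, 7/2, 17/4]
f values: [4, 121/16, 49/4, 289/16]
Sum = dx * (sum of f values)
= 3/4 * 335/8
= 1005/32 ≈ 31.41

31.41


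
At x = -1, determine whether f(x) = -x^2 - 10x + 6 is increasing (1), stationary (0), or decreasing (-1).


Compute f'(x) to determine behavior:
f'(x) = -2x - 10
f'(-1) = -2 * (-1) - 10
= 2 - 10
= -8
Since f'(-1) < 0, the function is decreasing (-1)

-1


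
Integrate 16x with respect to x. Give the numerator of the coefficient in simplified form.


Apply the power rule for integration:
integral of ax^n dx = a/(n+1) * x^(n+1) + C
integral of 16x dx
= 16/2 * x^2 + C
= 8 * x^2 + C
The coefficient in lowest terms is 8 = 8/1, so its numerator is 8

8


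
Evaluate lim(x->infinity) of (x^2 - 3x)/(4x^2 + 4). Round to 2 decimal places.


For limits at infinity with equal-degree polynomials,
we compare leading coefficients.
Numerator leading term: x^2
Denominator leading term: 4x^2
Divide both by x^2:
lim = (1 - 3/x) / (4 + 4/x^2)
As x -> infinity, the 1/x and 1/x^2 terms vanish:
= 1/4 = 0.25

0.25


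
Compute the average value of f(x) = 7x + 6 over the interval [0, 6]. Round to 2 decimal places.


Average value = 1/(b-a) * integral from a to b of f(x) dx
First compute the integral of 7x + 6:
F(x) = (7/2)x^2 + 6x
F(6) = 7/2 * 36 + 6 * 6 = 162
F(0) = 7/2 * 0 + 6 * 0 = 0
Integral = 162 - 0 = 162
Average = 162 / (6 - 0) = 162 / 6
= 27 = 27.00

27.00


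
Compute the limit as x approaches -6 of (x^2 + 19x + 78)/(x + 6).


Direct substitution gives 0/0, so we factor the numerator.
Factor: (x^2 + 19x + 78) = (x + 6)(x + 13)
Cancel the common factor (x + 6):
(x^2 + 19x + 78)/(x + 6) = (x + 13)
Now substitute x = -6:
= (-6) - (-13) = 7

7


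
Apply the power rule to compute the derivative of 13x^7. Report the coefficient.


We apply the power rule: d/dx [ax^n] = a*n * x^(n-1)
d/dx [13x^7]
= 13 * 7 * x^(7-1)
= 91x^6
The coefficient is 91

91


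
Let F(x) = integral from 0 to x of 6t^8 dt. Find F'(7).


By the Fundamental Theorem of Calculus (Part 1):
If F(x) = integral from 0 to x of f(t) dt, then F'(x) = f(x)
Here f(t) = 6t^8
So F'(x) = 6x^8
Evaluate at x = 7:
F'(7) = 6 * 7^8
= 6 * 5764801
= 34588806

34588806


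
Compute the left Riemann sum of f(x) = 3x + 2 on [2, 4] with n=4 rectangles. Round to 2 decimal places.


Left Riemann sum uses left endpoints of each subinterval.
Interval: [2, 4], n = 4
dx = (4 - 2) / 4 = 1/2
Left endpoints: [2, 5/2, 3, 7/2]
f values: [8, 19/2, 11, 25/2]
Sum = dx * (sum of f values)
= 1/2 * 41
= 41/2 = 20.50

20.50


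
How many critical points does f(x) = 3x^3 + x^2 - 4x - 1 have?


Find where f'(x) = 0:
f(x) = 3x^3 + x^2 - 4x - 1
f'(x) = 9x^2 + 2x - 4
This is a quadratic in x. Use the discriminant to count real roots.
Discriminant = (2)^2 - 4 * 9 * (-4)
= 4 - (-144)
= 148
Since discriminant > 0, f'(x) = 0 has 2 real solutions.
Number of critical points: 2

2


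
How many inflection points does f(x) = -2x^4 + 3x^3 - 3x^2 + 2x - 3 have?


Inflection points occur where f''(x) = 0 and concavity changes.
f(x) = -2x^4 + 3x^3 - 3x^2 + 2x - 3
f'(x) = -8x^3 + 9x^2 - 6x + 2
f''(x) = -24x^2 + 18x - 6
This is a quadratic in x. Use the discriminant to count real roots.
Discriminant = (18)^2 - 4 * (-24) * (-6)
= 324 - 576
= -252
Since discriminant < 0, f''(x) = 0 has no real solutions.
Number of inflection points: 0

0


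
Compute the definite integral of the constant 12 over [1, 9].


The integral of a constant k over [a, b] equals k * (b - a).
integral from 1 to 9 of 12 dx
= 12 * (9 - 1)
= 12 * 8
= 96

96


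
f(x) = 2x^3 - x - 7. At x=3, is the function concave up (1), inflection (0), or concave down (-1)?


Concavity is determined by the sign of f''(x).
f(x) = 2x^3 - x - 7
f'(x) = 6x^2 - 1
f''(x) = 12x
f''(3) = 12 * 3 + 0
= 36 + 0
= 36
Since f''(3) > 0, the function is concave up (1)

1


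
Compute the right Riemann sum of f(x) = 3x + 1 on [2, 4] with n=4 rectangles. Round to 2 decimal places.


Right Riemann sum uses right endpoints of each subinterval.
Interval: [2, 4], n = 4
dx = (4 - 2) / 4 = 1/2
Right endpoints: [5/2, 3, 7/2, 4]
f values: [17/2, 10, 23/2, 13]
Sum = dx * (sum of f values)
= 1/2 * 43
= 43/2 = 21.50

21.50


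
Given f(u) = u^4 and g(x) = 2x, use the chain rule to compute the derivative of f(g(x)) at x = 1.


Using the chain rule: (f(g(x)))' = f'(g(x)) * g'(x)
First, find g(1):
g(1) = 2 * 1 + 0 = 2
Next, f'(u) = 4u^3
And g'(x) = 2
So f'(g(1)) * g'(1)
= 4 * 2^3 * 2
= 4 * 8 * 2
= 64

64


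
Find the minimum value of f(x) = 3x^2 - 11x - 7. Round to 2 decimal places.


For a quadratic f(x) = ax^2 + bx + c with a > 0, the minimum is at the vertex.
Vertex x-coordinate: x = -b/(2a)
x = -(-11) / (2 * 3)
x = 11/6
Substitute back to find the minimum value:
f(11/6) = 3 * (11/6)^2 - 11 * (11/6) - 7
= 121/12 - 121/6 - 7
= -205/12 ≈ -17.08

-17.08


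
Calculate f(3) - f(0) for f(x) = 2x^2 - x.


Net change = f(b) - f(a)
f(x) = 2x^2 - x
Compute f(3):
f(3) = 2 * 3^2 - 1 * 3 + 0
= 18 - 3 + 0
= 15
Compute f(0):
f(0) = 2 * 0^2 - 1 * 0 + 0
= 0 + 0 + 0
= 0
Net change = 15 - 0 = 15

15


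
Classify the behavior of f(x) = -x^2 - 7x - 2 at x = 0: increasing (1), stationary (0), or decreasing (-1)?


Compute f'(x) to determine behavior:
f'(x) = -2x - 7
f'(0) = -2 * 0 - 7
= 0 - 7
= -7
Since f'(0) < 0, the function is decreasing (-1)

-1


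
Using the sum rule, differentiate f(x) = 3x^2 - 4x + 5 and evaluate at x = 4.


Differentiate term by term using power and sum rules:
f(x) = 3x^2 - 4x + 5
f'(x) = 6x - 4
Substitute x = 4:
f'(4) = 6 * 4 - 4
= 24 - 4
= 20

20


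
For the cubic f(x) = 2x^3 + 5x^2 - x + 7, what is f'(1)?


Differentiate f(x) = 2x^3 + 5x^2 - x + 7 term by term:
f'(x) = 6x^2 + 10x - 1
Substitute x = 1:
f'(1) = 6 * 1^2 + 10 * 1 - 1
= 6 + 10 - 1
= 15

15


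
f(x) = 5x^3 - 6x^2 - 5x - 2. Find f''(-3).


First derivative:
f'(x) = 15x^2 - 12x - 5
Second derivative:
f''(x) = 30x - 12
Substitute x = -3:
f''(-3) = 30 * (-3) - 12
= -90 - 12
= -102

-102


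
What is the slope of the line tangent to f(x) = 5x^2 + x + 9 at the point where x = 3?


The slope of the tangent line equals f'(x) at the point.
f(x) = 5x^2 + x + 9
f'(x) = 10x + 1
At x = 3:
f'(3) = 10 * 3 + 1
= 30 + 1
= 31

31


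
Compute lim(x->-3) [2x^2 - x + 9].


Since polynomials are continuous, we use direct substitution.
lim(x->-3) of 2x^2 - x + 9
= 2 * (-3)^2 - 1 * (-3) + 9
= 18 + 3 + 9
= 30

30


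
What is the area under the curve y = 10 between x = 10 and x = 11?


The area under a constant function y = 10 is a rectangle.
Width = 11 - 10 = 1
Height = 10
Area = width * height
= 1 * 10
= 10

10


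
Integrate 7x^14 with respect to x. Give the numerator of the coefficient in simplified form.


Apply the power rule for integration:
integral of ax^n dx = a/(n+1) * x^(n+1) + C
integral of 7x^14 dx
= 7/15 * x^15 + C
The coefficient in lowest terms is 7/15, and its numerator is 7

7


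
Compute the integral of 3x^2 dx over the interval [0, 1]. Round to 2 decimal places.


Find the antiderivative of 3x^2:
F(x) = 3/3 * x^3
Apply the Fundamental Theorem of Calculus:
F(1) - F(0)
= 3/3 * 1^3 - 3/3 * 0^3
= 3/3 * (1 - 0)
= 3/3 * 1
= 1 = 1.00

1.00


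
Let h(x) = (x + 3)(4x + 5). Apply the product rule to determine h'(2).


Let u(x) = x + 3 and v(x) = 4x + 5
u'(x) = 1
v'(x) = 4
Product rule: h'(x) = u'(x)*v(x) + u(x)*v'(x)
= 1 * (4x + 5) + (x + 3) * 4
At x = 2:
u(2) = 1 * 2 + 3 = 5
v(2) = 4 * 2 + 5 = 13
h'(2) = 1 * 13 + 5 * 4
= 13 + 20
= 33

33


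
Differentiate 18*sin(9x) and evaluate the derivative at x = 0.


Apply the chain rule to differentiate 18*sin(9x):
d/dx [18*sin(9x)]
= 18 * cos(9x) * d/dx(9x)
= 18 * 9 * cos(9x)
= 162 * cos(9x)
Evaluate at x = 0:
= 162 * cos(0)
= 162 * 1
= 162

162


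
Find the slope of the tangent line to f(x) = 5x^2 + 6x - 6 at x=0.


The slope of the tangent line equals f'(x) at the point.
f(x) = 5x^2 + 6x - 6
f'(x) = 10x + 6
At x = 0:
f'(0) = 10 * 0 + 6
= 0 + 6
= 6

6


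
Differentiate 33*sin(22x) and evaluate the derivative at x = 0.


Apply the chain rule to differentiate 33*sin(22x):
d/dx [33*sin(22x)]
= 33 * cos(22x) * d/dx(22x)
= 33 * 22 * cos(22x)
= 726 * cos(22x)
Evaluate at x = 0:
= 726 * cos(0)
= 726 * 1
= 726

726


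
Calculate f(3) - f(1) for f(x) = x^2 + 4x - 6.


Net change = f(b) - f(a)
f(x) = x^2 + 4x - 6
Compute f(3):
f(3) = 1 * 3^2 + 4 * 3 - 6
= 9 + 12 - 6
= 15
Compute f(1):
f(1) = 1 * 1^2 + 4 * 1 - 6
= 1 + 4 - 6
= -1
Net change = 15 - (-1) = 16

16


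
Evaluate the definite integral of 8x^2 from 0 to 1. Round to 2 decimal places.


Find the antiderivative of 8x^2:
F(x) = 8/3 * x^3
Apply the Fundamental Theorem of Calculus:
F(1) - F(0)
= 8/3 * 1^3 - 8/3 * 0^3
= 8/3 * (1 - 0)
= 8/3 * 1
= 8/3 ≈ 2.67

2.67


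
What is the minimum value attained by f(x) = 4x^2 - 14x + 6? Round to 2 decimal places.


For a quadratic f(x) = ax^2 + bx + c with a > 0, the minimum is at the vertex.
Vertex x-coordinate: x = -b/(2a)
x = -(-14) / (2 * 4)
x = 14/8 = 7/4
Substitute back to find the minimum value:
f(7/4) = 4 * (7/4)^2 - 14 * (7/4) + 6
= 49/4 - 49/2 + 6
= -25/4 = -6.25

-6.25


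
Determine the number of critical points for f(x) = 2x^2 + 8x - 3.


Find where f'(x) = 0:
f'(x) = 4x + 8
Set f'(x) = 0:
4x + 8 = 0
x = -8 / 4 = -2
This is a linear equation in x, so there is exactly one solution.
Number of critical points: 1

1


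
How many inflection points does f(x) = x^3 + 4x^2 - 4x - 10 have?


Inflection points occur where f''(x) = 0 and concavity changes.
f(x) = x^3 + 4x^2 - 4x - 10
f'(x) = 3x^2 + 8x - 4
f''(x) = 6x + 8
Set f''(x) = 0:
6x + 8 = 0
x = -8 / 6 = -4/3
Since f''(x) is linear (degree 1), it changes sign at this point.
Therefore there is exactly 1 inflection point.

1


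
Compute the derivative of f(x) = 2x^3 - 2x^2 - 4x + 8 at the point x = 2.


Differentiate f(x) = 2x^3 - 2x^2 - 4x + 8 term by term:
f'(x) = 6x^2 - 4x - 4
Substitute x = 2:
f'(2) = 6 * 2^2 - 4 * 2 - 4
= 24 - 8 - 4
= 12

12


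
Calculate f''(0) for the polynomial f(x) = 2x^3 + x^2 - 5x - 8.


First derivative:
f'(x) = 6x^2 + 2x - 5
Second derivative:
f''(x) = 12x + 2
Substitute x = 0:
f''(0) = 12 * 0 + 2
= 0 + 2
= 2

2


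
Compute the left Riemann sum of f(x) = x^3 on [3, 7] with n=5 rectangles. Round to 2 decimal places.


Left Riemann sum uses left endpoints of each subinterval.
Interval: [3, 7], n = 5
dx = (7 - 3) / 5 = 4/5
Left endpoints: [3, 19/5, 23/5, 27/5, 31/5]
f values: [27, 6859/125, 12167/125, 19683/125, 29791/125]
Sum = dx * (sum of f values)
= 4/5 * 575
= 460 = 460.00

460.00


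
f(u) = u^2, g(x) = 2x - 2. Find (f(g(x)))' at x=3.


Using the chain rule: (f(g(x)))' = f'(g(x)) * g'(x)
First, find g(3):
g(3) = 2 * 3 - 2 = 4
Next, f'(u) = 2u
And g'(x) = 2
So f'(g(3)) * g'(3)
= 2 * 4 * 2
= 16

16


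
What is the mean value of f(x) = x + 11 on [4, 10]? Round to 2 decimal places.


Average value = 1/(b-a) * integral from a to b of f(x) dx
First compute the integral of x + 11:
F(x) = (1/2)x^2 + 11x
F(10) = 1/2 * 100 + 11 * 10 = 160
F(4) = 1/2 * 16 + 11 * 4 = 52
Integral = 160 - 52 = 108
Average = 108 / (10 - 4) = 108 / 6
= 18 = 18.00

18.00


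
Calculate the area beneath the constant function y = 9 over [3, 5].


The area under a constant function y = 9 is a rectangle.
Width = 5 - 3 = 2
Height = 9
Area = width * height
= 2 * 9
= 18

18


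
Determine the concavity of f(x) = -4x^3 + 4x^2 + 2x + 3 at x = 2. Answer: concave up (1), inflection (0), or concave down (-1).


Concavity is determined by the sign of f''(x).
f(x) = -4x^3 + 4x^2 + 2x + 3
f'(x) = -12x^2 + 8x + 2
f''(x) = -24x + 8
f''(2) = -24 * 2 + 8
= -48 + 8
= -40
Since f''(2) < 0, the function is concave down (-1)

-1


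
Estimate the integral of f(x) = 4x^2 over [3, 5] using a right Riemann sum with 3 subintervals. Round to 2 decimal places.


Right Riemann sum uses right endpoints of each subinterval.
Interval: [3, 5], n = 3
dx = (5 - 3) / 3 = 2/3
Right endpoints: [11/3, 13/3, 5]
f values: [484/9, 676/9, 100]
Sum = dx * (sum of f values)
= 2/3 * 2060/9
= 4120/27 ≈ 152.59

152.59


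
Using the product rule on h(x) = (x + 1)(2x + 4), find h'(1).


Let u(x) = x + 1 and v(x) = 2x + 4
u'(x) = 1
v'(x) = 2
Product rule: h'(x) = u'(x)*v(x) + u(x)*v'(x)
= 1 * (2x + 4) + (x + 1) * 2
At x = 1:
u(1) = 1 * 1 + 1 = 2
v(1) = 2 * 1 + 4 = 6
h'(1) = 1 * 6 + 2 * 2
= 6 + 4
= 10

10


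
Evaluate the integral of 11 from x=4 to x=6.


The integral of a constant k over [a, b] equals k * (b - a).
integral from 4 to 6 of 11 dx
= 11 * (6 - 4)
= 11 * 2
= 22

22


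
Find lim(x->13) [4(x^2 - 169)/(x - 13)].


Direct substitution gives 0/0, so we factor the numerator.
Factor: 4(x^2 - 169) = 4 * (x - 13)(x + 13)
Cancel the common factor (x - 13):
4(x^2 - 169)/(x - 13) = 4 * (x + 13)
Now substitute x = 13:
= 4 * (13 + 13) = 104

104


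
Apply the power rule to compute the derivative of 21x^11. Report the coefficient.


We apply the power rule: d/dx [ax^n] = a*n * x^(n-1)
d/dx [21x^11]
= 21 * 11 * x^(11-1)
= 231x^10
The coefficient is 231

231


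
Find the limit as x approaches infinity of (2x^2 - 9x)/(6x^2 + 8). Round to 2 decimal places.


For limits at infinity with equal-degree polynomials,
we compare leading coefficients.
Numerator leading term: 2x^2
Denominator leading term: 6x^2
Divide both by x^2:
lim = (2 - 9/x) / (6 + 8/x^2)
As x -> infinity, the 1/x and 1/x^2 terms vanish:
= 2/6 = 1/3 ≈ 0.33

0.33


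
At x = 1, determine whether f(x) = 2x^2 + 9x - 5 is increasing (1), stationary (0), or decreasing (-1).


Compute f'(x) to determine behavior:
f'(x) = 4x + 9
f'(1) = 4 * 1 + 9
= 4 + 9
= 13
Since f'(1) > 0, the function is increasing (1)

1


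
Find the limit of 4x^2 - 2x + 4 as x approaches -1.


Since polynomials are continuous, we use direct substitution.
lim(x->-1) of 4x^2 - 2x + 4
= 4 * (-1)^2 - 2 * (-1) + 4
= 4 + 2 + 4
= 10

10


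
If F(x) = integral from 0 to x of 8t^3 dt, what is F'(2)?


By the Fundamental Theorem of Calculus (Part 1):
If F(x) = integral from 0 to x of f(t) dt, then F'(x) = f(x)
Here f(t) = 8t^3
So F'(x) = 8x^3
Evaluate at x = 2:
F'(2) = 8 * 2^3
= 8 * 8
= 64

64


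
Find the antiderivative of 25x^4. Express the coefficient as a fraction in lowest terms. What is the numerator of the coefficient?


Apply the power rule for integration:
integral of ax^n dx = a/(n+1) * x^(n+1) + C
integral of 25x^4 dx
= 25/5 * x^5 + C
= 5 * x^5 + C
The coefficient in lowest terms is 5 = 5/1, so its numerator is 5

5


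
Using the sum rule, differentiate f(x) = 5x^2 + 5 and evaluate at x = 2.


Differentiate term by term using power and sum rules:
f(x) = 5x^2 + 5
f'(x) = 10x
Substitute x = 2:
f'(2) = 10 * 2 + 0
= 20 + 0
= 20

20


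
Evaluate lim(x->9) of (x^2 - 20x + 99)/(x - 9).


Direct substitution gives 0/0, so we factor the numerator.
Factor: (x^2 - 20x + 99) = (x - 9)(x - 11)
Cancel the common factor (x - 9):
(x^2 - 20x + 99)/(x - 9) = (x - 11)
Now substitute x = 9:
= (9) - (11) = -2

-2


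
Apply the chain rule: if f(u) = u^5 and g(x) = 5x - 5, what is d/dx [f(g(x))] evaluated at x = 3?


Using the chain rule: (f(g(x)))' = f'(g(x)) * g'(x)
First, find g(3):
g(3) = 5 * 3 - 5 = 10
Next, f'(u) = 5u^4
And g'(x) = 5
So f'(g(3)) * g'(3)
= 5 * 10^4 * 5
= 5 * 10000 * 5
= 250000

250000


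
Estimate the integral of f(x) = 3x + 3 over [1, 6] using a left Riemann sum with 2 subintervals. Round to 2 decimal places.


Left Riemann sum uses left endpoints of each subinterval.
Interval: [1, 6], n = 2
dx = (6 - 1) / 2 = 5/2
Left endpoints: [1, 7/2]
f values: [6, 27/2]
Sum = dx * (sum of f values)
= 5/2 * 39/2
= 195/4 = 48.75

48.75


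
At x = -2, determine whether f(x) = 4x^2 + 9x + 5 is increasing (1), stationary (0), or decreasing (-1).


Compute f'(x) to determine behavior:
f'(x) = 8x + 9
f'(-2) = 8 * (-2) + 9
= -16 + 9
= -7
Since f'(-2) < 0, the function is decreasing (-1)

-1


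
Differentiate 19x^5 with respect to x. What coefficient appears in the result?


We apply the power rule: d/dx [ax^n] = a*n * x^(n-1)
d/dx [19x^5]
= 19 * 5 * x^(5-1)
= 95x^4
The coefficient is 95

95


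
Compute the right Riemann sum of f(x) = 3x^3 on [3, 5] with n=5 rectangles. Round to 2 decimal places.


Right Riemann sum uses right endpoints of each subinterval.
Interval: [3, 5], n = 5
dx = (5 - 3) / 5 = 2/5
Right endpoints: [17/5, 19/5, 21/5, 23/5, 5]
f values: [14739/125, 20577/125, 27783/125, 36501/125, 375]
Sum = dx * (sum of f values)
= 2/5 * 5859/5
= 11718/25 = 468.72

468.72


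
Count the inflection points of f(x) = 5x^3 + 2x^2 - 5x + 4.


Inflection points occur where f''(x) = 0 and concavity changes.
f(x) = 5x^3 + 2x^2 - 5x + 4
f'(x) = 15x^2 + 4x - 5
f''(x) = 30x + 4
Set f''(x) = 0:
30x + 4 = 0
x = -4 / 30 = -2/15
Since f''(x) is linear (degree 1), it changes sign at this point.
Therefore there is exactly 1 inflection point.

1


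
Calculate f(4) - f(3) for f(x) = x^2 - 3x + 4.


Net change = f(b) - f(a)
f(x) = x^2 - 3x + 4
Compute f(4):
f(4) = 1 * 4^2 - 3 * 4 + 4
= 16 - 12 + 4
= 8
Compute f(3):
f(3) = 1 * 3^2 - 3 * 3 + 4
= 9 - 9 + 4
= 4
Net change = 8 - 4 = 4

4


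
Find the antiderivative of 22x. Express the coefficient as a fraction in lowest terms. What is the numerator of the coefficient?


Apply the power rule for integration:
integral of ax^n dx = a/(n+1) * x^(n+1) + C
integral of 22x dx
= 22/2 * x^2 + C
= 11 * x^2 + C
The coefficient in lowest terms is 11 = 11/1, so its numerator is 11

11


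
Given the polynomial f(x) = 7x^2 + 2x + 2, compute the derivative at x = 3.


Differentiate term by term using power and sum rules:
f(x) = 7x^2 + 2x + 2
f'(x) = 14x + 2
Substitute x = 3:
f'(3) = 14 * 3 + 2
= 42 + 2
= 44

44


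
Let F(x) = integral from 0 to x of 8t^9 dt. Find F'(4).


By the Fundamental Theorem of Calculus (Part 1):
If F(x) = integral from 0 to x of f(t) dt, then F'(x) = f(x)
Here f(t) = 8t^9
So F'(x) = 8x^9
Evaluate at x = 4:
F'(4) = 8 * 4^9
= 8 * 262144
= 2097152

2097152


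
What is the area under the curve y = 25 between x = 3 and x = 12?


The area under a constant function y = 25 is a rectangle.
Width = 12 - 3 = 9
Height = 25
Area = width * height
= 9 * 25
= 225

225


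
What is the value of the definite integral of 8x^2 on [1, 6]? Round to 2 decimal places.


Find the antiderivative of 8x^2:
F(x) = 8/3 * x^3
Apply the Fundamental Theorem of Calculus:
F(6) - F(1)
= 8/3 * 6^3 - 8/3 * 1^3
= 8/3 * (216 - 1)
= 8/3 * 215
= 1720/3 ≈ 573.33

573.33


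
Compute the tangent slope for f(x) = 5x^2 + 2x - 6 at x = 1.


The slope of the tangent line equals f'(x) at the point.
f(x) = 5x^2 + 2x - 6
f'(x) = 10x + 2
At x = 1:
f'(1) = 10 * 1 + 2
= 10 + 2
= 12

12


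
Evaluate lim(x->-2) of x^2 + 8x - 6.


Since polynomials are continuous, we use direct substitution.
lim(x->-2) of x^2 + 8x - 6
= 1 * (-2)^2 + 8 * (-2) - 6
= 4 - 16 - 6
= -18

-18


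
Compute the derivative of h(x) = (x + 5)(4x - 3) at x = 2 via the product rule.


Let u(x) = x + 5 and v(x) = 4x - 3
u'(x) = 1
v'(x) = 4
Product rule: h'(x) = u'(x)*v(x) + u(x)*v'(x)
= 1 * (4x - 3) + (x + 5) * 4
At x = 2:
u(2) = 1 * 2 + 5 = 7
v(2) = 4 * 2 - 3 = 5
h'(2) = 1 * 5 + 7 * 4
= 5 + 28
= 33

33


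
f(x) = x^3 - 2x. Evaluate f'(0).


Differentiate f(x) = x^3 - 2x term by term:
f'(x) = 3x^2 - 2
Substitute x = 0:
f'(0) = 3 * 0^2 + 0 * 0 - 2
= 0 + 0 - 2
= -2

-2


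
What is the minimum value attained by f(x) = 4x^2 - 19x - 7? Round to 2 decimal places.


For a quadratic f(x) = ax^2 + bx + c with a > 0, the minimum is at the vertex.
Vertex x-coordinate: x = -b/(2a)
x = -(-19) / (2 * 4)
x = 19/8
Substitute back to find the minimum value:
f(19/8) = 4 * (19/8)^2 - 19 * (19/8) - 7
= 361/16 - 361/8 - 7
= -473/16 ≈ -29.56

-29.56


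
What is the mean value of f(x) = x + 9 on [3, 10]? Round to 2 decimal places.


Average value = 1/(b-a) * integral from a to b of f(x) dx
First compute the integral of x + 9:
F(x) = (1/2)x^2 + 9x
F(10) = 1/2 * 100 + 9 * 10 = 140
F(3) = 1/2 * 9 + 9 * 3 = 63/2
Integral = 140 - 63/2 = 217/2
Average = (217/2) / (10 - 3) = (217/2) / 7
= 31/2 = 15.50

15.50


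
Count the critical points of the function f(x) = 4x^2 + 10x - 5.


Find where f'(x) = 0:
f'(x) = 8x + 10
Set f'(x) = 0:
8x + 10 = 0
x = -10 / 8 = -5/4
This is a linear equation in x, so there is exactly one solution.
Number of critical points: 1

1


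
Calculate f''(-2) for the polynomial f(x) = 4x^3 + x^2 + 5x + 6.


First derivative:
f'(x) = 12x^2 + 2x + 5
Second derivative:
f''(x) = 24x + 2
Substitute x = -2:
f''(-2) = 24 * (-2) + 2
= -48 + 2
= -46

-46


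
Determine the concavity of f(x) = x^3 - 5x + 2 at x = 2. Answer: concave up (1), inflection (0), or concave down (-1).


Concavity is determined by the sign of f''(x).
f(x) = x^3 - 5x + 2
f'(x) = 3x^2 - 5
f''(x) = 6x
f''(2) = 6 * 2 + 0
= 12 + 0
= 12
Since f''(2) > 0, the function is concave up (1)

1


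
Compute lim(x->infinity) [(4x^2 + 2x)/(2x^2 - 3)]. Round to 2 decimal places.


For limits at infinity with equal-degree polynomials,
we compare leading coefficients.
Numerator leading term: 4x^2
Denominator leading term: 2x^2
Divide both by x^2:
lim = (4 + 2/x) / (2 - 3/x^2)
As x -> infinity, the 1/x and 1/x^2 terms vanish:
= 4/2 = 2 = 2.00

2.00


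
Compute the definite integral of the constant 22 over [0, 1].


The integral of a constant k over [a, b] equals k * (b - a).
integral from 0 to 1 of 22 dx
= 22 * (1 - 0)
= 22 * 1
= 22

22


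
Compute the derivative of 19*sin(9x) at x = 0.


Apply the chain rule to differentiate 19*sin(9x):
d/dx [19*sin(9x)]
= 19 * cos(9x) * d/dx(9x)
= 19 * 9 * cos(9x)
= 171 * cos(9x)
Evaluate at x = 0:
= 171 * cos(0)
= 171 * 1
= 171

171


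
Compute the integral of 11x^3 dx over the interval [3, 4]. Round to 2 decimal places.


Find the antiderivative of 11x^3:
F(x) = 11/4 * x^4
Apply the Fundamental Theorem of Calculus:
F(4) - F(3)
= 11/4 * 4^4 - 11/4 * 3^4
= 11/4 * (256 - 81)
= 11/4 * 175
= 1925/4 = 481.25

481.25


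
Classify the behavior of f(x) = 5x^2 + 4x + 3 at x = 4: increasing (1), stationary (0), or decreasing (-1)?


Compute f'(x) to determine behavior:
f'(x) = 10x + 4
f'(4) = 10 * 4 + 4
= 40 + 4
= 44
Since f'(4) > 0, the function is increasing (1)

1


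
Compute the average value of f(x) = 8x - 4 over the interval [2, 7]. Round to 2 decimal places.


Average value = 1/(b-a) * integral from a to b of f(x) dx
First compute the integral of 8x - 4:
F(x) = 4x^2 - 4x
F(7) = 4 * 49 - 4 * 7 = 168
F(2) = 4 * 4 - 4 * 2 = 8
Integral = 168 - 8 = 160
Average = 160 / (7 - 2) = 160 / 5
= 32 = 32.00

32.00


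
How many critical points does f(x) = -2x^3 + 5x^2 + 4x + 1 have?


Find where f'(x) = 0:
f(x) = -2x^3 + 5x^2 + 4x + 1
f'(x) = -6x^2 + 10x + 4
This is a quadratic in x. Use the discriminant to count real roots.
Discriminant = (10)^2 - 4 * (-6) * 4
= 100 - (-96)
= 196
Since discriminant > 0, f'(x) = 0 has 2 real solutions.
Number of critical points: 2

2


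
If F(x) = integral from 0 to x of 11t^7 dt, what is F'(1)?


By the Fundamental Theorem of Calculus (Part 1):
If F(x) = integral from 0 to x of f(t) dt, then F'(x) = f(x)
Here f(t) = 11t^7
So F'(x) = 11x^7
Evaluate at x = 1:
F'(1) = 11 * 1^7
= 11 * 1
= 11

11


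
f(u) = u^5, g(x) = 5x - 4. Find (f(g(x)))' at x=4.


Using the chain rule: (f(g(x)))' = f'(g(x)) * g'(x)
First, find g(4):
g(4) = 5 * 4 - 4 = 16
Next, f'(u) = 5u^4
And g'(x) = 5
So f'(g(4)) * g'(4)
= 5 * 16^4 * 5
= 5 * 65536 * 5
= 1638400

1638400


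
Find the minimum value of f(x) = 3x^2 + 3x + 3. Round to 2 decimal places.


For a quadratic f(x) = ax^2 + bx + c with a > 0, the minimum is at the vertex.
Vertex x-coordinate: x = -b/(2a)
x = -(3) / (2 * 3)
x = -3/6 = -1/2
Substitute back to find the minimum value:
f(-1/2) = 3 * (-1/2)^2 + 3 * (-1/2) + 3
= 3/4 - 3/2 + 3
= 9/4 = 2.25

2.25


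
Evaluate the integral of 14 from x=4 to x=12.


The integral of a constant k over [a, b] equals k * (b - a).
integral from 4 to 12 of 14 dx
= 14 * (12 - 4)
= 14 * 8
= 112

112


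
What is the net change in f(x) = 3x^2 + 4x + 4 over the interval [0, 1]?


Net change = f(b) - f(a)
f(x) = 3x^2 + 4x + 4
Compute f(1):
f(1) = 3 * 1^2 + 4 * 1 + 4
= 3 + 4 + 4
= 11
Compute f(0):
f(0) = 3 * 0^2 + 4 * 0 + 4
= 0 + 0 + 4
= 4
Net change = 11 - 4 = 7

7


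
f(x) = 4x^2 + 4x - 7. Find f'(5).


Differentiate term by term using power and sum rules:
f(x) = 4x^2 + 4x - 7
f'(x) = 8x + 4
Substitute x = 5:
f'(5) = 8 * 5 + 4
= 40 + 4
= 44

44


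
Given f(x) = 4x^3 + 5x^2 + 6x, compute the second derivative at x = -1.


First derivative:
f'(x) = 12x^2 + 10x + 6
Second derivative:
f''(x) = 24x + 10
Substitute x = -1:
f''(-1) = 24 * (-1) + 10
= -24 + 10
= -14

-14


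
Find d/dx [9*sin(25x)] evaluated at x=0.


Apply the chain rule to differentiate 9*sin(25x):
d/dx [9*sin(25x)]
= 9 * cos(25x) * d/dx(25x)
= 9 * 25 * cos(25x)
= 225 * cos(25x)
Evaluate at x = 0:
= 225 * cos(0)
= 225 * 1
= 225

225


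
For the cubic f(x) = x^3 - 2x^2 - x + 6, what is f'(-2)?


Differentiate f(x) = x^3 - 2x^2 - x + 6 term by term:
f'(x) = 3x^2 - 4x - 1
Substitute x = -2:
f'(-2) = 3 * (-2)^2 - 4 * (-2) - 1
= 12 + 8 - 1
= 19

19


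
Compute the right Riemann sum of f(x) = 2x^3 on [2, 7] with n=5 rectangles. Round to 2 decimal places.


Right Riemann sum uses right endpoints of each subinterval.
Interval: [2, 7], n = 5
dx = (7 - 2) / 5 = 1
Right endpoints: [3, 4, 5, 6, 7]
f values: [54, 128, 250, 432, 686]
Sum = dx * (sum of f values)
= 1 * 1550
= 1550 = 1550.00

1550.00


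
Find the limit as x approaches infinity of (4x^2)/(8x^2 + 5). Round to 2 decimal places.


For limits at infinity with equal-degree polynomials,
we compare leading coefficients.
Numerator leading term: 4x^2
Denominator leading term: 8x^2
Divide both by x^2:
lim = (4) / (8 + 5/x^2)
As x -> infinity, the 1/x and 1/x^2 terms vanish:
= 4/8 = 1/2 = 0.50

0.50


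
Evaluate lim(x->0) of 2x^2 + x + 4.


Since polynomials are continuous, we use direct substitution.
lim(x->0) of 2x^2 + x + 4
= 2 * 0^2 + 1 * 0 + 4
= 0 + 0 + 4
= 4

4


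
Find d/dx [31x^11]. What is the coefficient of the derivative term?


We apply the power rule: d/dx [ax^n] = a*n * x^(n-1)
d/dx [31x^11]
= 31 * 11 * x^(11-1)
= 341x^10
The coefficient is 341

341


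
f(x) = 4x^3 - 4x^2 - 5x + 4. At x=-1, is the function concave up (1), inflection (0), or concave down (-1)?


Concavity is determined by the sign of f''(x).
f(x) = 4x^3 - 4x^2 - 5x + 4
f'(x) = 12x^2 - 8x - 5
f''(x) = 24x - 8
f''(-1) = 24 * (-1) - 8
= -24 - 8
= -32
Since f''(-1) < 0, the function is concave down (-1)

-1


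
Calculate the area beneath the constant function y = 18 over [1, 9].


The area under a constant function y = 18 is a rectangle.
Width = 9 - 1 = 8
Height = 18
Area = width * height
= 8 * 18
= 144

144


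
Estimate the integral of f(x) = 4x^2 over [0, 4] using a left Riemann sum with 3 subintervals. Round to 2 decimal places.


Left Riemann sum uses left endpoints of each subinterval.
Interval: [0, 4], n = 3
dx = (4 - 0) / 3 = 4/3
Left endpoints: [0, 4/3, 8/3]
f values: [0, 64/9, 256/9]
Sum = dx * (sum of f values)
= 4/3 * 320/9
= 1280/27 ≈ 47.41

47.41


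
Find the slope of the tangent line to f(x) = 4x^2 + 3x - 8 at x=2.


The slope of the tangent line equals f'(x) at the point.
f(x) = 4x^2 + 3x - 8
f'(x) = 8x + 3
At x = 2:
f'(2) = 8 * 2 + 3
= 16 + 3
= 19

19


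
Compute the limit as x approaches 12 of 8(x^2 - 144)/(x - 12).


Direct substitution gives 0/0, so we factor the numerator.
Factor: 8(x^2 - 144) = 8 * (x - 12)(x + 12)
Cancel the common factor (x - 12):
8(x^2 - 144)/(x - 12) = 8 * (x + 12)
Now substitute x = 12:
= 8 * (12 + 12) = 192

192


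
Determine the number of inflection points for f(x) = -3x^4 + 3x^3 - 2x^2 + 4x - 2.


Inflection points occur where f''(x) = 0 and concavity changes.
f(x) = -3x^4 + 3x^3 - 2x^2 + 4x - 2
f'(x) = -12x^3 + 9x^2 - 4x + 4
f''(x) = -36x^2 + 18x - 4
This is a quadratic in x. Use the discriminant to count real roots.
Discriminant = (18)^2 - 4 * (-36) * (-4)
= 324 - 576
= -252
Since discriminant < 0, f''(x) = 0 has no real solutions.
Number of inflection points: 0

0


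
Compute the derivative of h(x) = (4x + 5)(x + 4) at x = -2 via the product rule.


Let u(x) = 4x + 5 and v(x) = x + 4
u'(x) = 4
v'(x) = 1
Product rule: h'(x) = u'(x)*v(x) + u(x)*v'(x)
= 4 * (x + 4) + (4x + 5) * 1
At x = -2:
u(-2) = 4 * (-2) + 5 = -3
v(-2) = 1 * (-2) + 4 = 2
h'(-2) = 4 * 2 + (-3) * 1
= 8 - 3
= 5

5


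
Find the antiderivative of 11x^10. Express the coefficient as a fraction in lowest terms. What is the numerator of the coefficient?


Apply the power rule for integration:
integral of ax^n dx = a/(n+1) * x^(n+1) + C
integral of 11x^10 dx
= 11/11 * x^11 + C
= 1 * x^11 + C
The coefficient in lowest terms is 1 = 1/1, so its numerator is 1

1


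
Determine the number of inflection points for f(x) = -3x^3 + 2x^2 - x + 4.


Inflection points occur where f''(x) = 0 and concavity changes.
f(x) = -3x^3 + 2x^2 - x + 4
f'(x) = -9x^2 + 4x - 1
f''(x) = -18x + 4
Set f''(x) = 0:
-18x + 4 = 0
x = -4 / (-18) = 2/9
Since f''(x) is linear (degree 1), it changes sign at this point.
Therefore there is exactly 1 inflection point.

1


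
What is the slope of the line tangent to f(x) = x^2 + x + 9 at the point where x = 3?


The slope of the tangent line equals f'(x) at the point.
f(x) = x^2 + x + 9
f'(x) = 2x + 1
At x = 3:
f'(3) = 2 * 3 + 1
= 6 + 1
= 7

7


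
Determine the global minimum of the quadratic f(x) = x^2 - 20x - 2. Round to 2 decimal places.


For a quadratic f(x) = ax^2 + bx + c with a > 0, the minimum is at the vertex.
Vertex x-coordinate: x = -b/(2a)
x = -(-20) / (2 * 1)
x = 20/2 = 10
Substitute back to find the minimum value:
f(10) = 1 * 10^2 - 20 * 10 - 2
= 100 - 200 - 2
= -102 = -102.00

-102.00


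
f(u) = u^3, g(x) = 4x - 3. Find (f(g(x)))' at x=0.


Using the chain rule: (f(g(x)))' = f'(g(x)) * g'(x)
First, find g(0):
g(0) = 4 * 0 - 3 = -3
Next, f'(u) = 3u^2
And g'(x) = 4
So f'(g(0)) * g'(0)
= 3 * (-3)^2 * 4
= 3 * 9 * 4
= 108

108


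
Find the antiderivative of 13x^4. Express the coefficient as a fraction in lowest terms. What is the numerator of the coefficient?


Apply the power rule for integration:
integral of ax^n dx = a/(n+1) * x^(n+1) + C
integral of 13x^4 dx
= 13/5 * x^5 + C
The coefficient in lowest terms is 13/5, and its numerator is 13

13


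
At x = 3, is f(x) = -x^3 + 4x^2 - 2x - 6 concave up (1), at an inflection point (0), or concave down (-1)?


Concavity is determined by the sign of f''(x).
f(x) = -x^3 + 4x^2 - 2x - 6
f'(x) = -3x^2 + 8x - 2
f''(x) = -6x + 8
f''(3) = -6 * 3 + 8
= -18 + 8
= -10
Since f''(3) < 0, the function is concave down (-1)

-1


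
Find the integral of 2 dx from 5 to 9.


The integral of a constant k over [a, b] equals k * (b - a).
integral from 5 to 9 of 2 dx
= 2 * (9 - 5)
= 2 * 4
= 8

8


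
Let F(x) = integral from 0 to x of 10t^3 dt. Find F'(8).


By the Fundamental Theorem of Calculus (Part 1):
If F(x) = integral from 0 to x of f(t) dt, then F'(x) = f(x)
Here f(t) = 10t^3
So F'(x) = 10x^3
Evaluate at x = 8:
F'(8) = 10 * 8^3
= 10 * 512
= 5120

5120


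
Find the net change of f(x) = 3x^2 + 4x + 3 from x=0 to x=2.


Net change = f(b) - f(a)
f(x) = 3x^2 + 4x + 3
Compute f(2):
f(2) = 3 * 2^2 + 4 * 2 + 3
= 12 + 8 + 3
= 23
Compute f(0):
f(0) = 3 * 0^2 + 4 * 0 + 3
= 0 + 0 + 3
= 3
Net change = 23 - 3 = 20

20


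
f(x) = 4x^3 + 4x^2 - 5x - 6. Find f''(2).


First derivative:
f'(x) = 12x^2 + 8x - 5
Second derivative:
f''(x) = 24x + 8
Substitute x = 2:
f''(2) = 24 * 2 + 8
= 48 + 8
= 56

56


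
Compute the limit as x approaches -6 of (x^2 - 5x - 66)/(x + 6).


Direct substitution gives 0/0, so we factor the numerator.
Factor: (x^2 - 5x - 66) = (x + 6)(x - 11)
Cancel the common factor (x + 6):
(x^2 - 5x - 66)/(x + 6) = (x - 11)
Now substitute x = -6:
= (-6) - (11) = -17

-17


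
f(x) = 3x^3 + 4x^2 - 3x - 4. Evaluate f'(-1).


Differentiate f(x) = 3x^3 + 4x^2 - 3x - 4 term by term:
f'(x) = 9x^2 + 8x - 3
Substitute x = -1:
f'(-1) = 9 * (-1)^2 + 8 * (-1) - 3
= 9 - 8 - 3
= -2

-2


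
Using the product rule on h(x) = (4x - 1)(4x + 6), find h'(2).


Let u(x) = 4x - 1 and v(x) = 4x + 6
u'(x) = 4
v'(x) = 4
Product rule: h'(x) = u'(x)*v(x) + u(x)*v'(x)
= 4 * (4x + 6) + (4x - 1) * 4
At x = 2:
u(2) = 4 * 2 - 1 = 7
v(2) = 4 * 2 + 6 = 14
h'(2) = 4 * 14 + 7 * 4
= 56 + 28
= 84

84


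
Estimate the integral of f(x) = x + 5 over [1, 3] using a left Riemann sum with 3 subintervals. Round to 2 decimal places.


Left Riemann sum uses left endpoints of each subinterval.
Interval: [1, 3], n = 3
dx = (3 - 1) / 3 = 2/3
Left endpoints: [1, 5/3, 7/3]
f values: [6, 20/3, 22/3]
Sum = dx * (sum of f values)
= 2/3 * 20
= 40/3 ≈ 13.33

13.33


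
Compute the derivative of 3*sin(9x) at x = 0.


Apply the chain rule to differentiate 3*sin(9x):
d/dx [3*sin(9x)]
= 3 * cos(9x) * d/dx(9x)
= 3 * 9 * cos(9x)
= 27 * cos(9x)
Evaluate at x = 0:
= 27 * cos(0)
= 27 * 1
= 27

27


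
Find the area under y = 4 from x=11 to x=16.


The area under a constant function y = 4 is a rectangle.
Width = 16 - 11 = 5
Height = 4
Area = width * height
= 5 * 4
= 20

20


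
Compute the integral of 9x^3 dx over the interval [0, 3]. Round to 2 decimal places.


Find the antiderivative of 9x^3:
F(x) = 9/4 * x^4
Apply the Fundamental Theorem of Calculus:
F(3) - F(0)
= 9/4 * 3^4 - 9/4 * 0^4
= 9/4 * (81 - 0)
= 9/4 * 81
= 729/4 = 182.25

182.25


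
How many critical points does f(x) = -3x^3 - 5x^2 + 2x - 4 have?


Find where f'(x) = 0:
f(x) = -3x^3 - 5x^2 + 2x - 4
f'(x) = -9x^2 - 10x + 2
This is a quadratic in x. Use the discriminant to count real roots.
Discriminant = (-10)^2 - 4 * (-9) * 2
= 100 - (-72)
= 172
Since discriminant > 0, f'(x) = 0 has 2 real solutions.
Number of critical points: 2

2


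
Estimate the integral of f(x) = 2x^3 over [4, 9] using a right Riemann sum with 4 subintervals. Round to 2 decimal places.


Right Riemann sum uses right endpoints of each subinterval.
Interval: [4, 9], n = 4
dx = (9 - 4) / 4 = 5/4
Right endpoints: [21/4, 13/2, 31/4, 9]
f values: [9261/32, 2197/4, 29791/32, 1458]
Sum = dx * (sum of f values)
= 5/4 * 25821/8
= 129105/32 ≈ 4034.53

4034.53


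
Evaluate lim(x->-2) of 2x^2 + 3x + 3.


Since polynomials are continuous, we use direct substitution.
lim(x->-2) of 2x^2 + 3x + 3
= 2 * (-2)^2 + 3 * (-2) + 3
= 8 - 6 + 3
= 5

5


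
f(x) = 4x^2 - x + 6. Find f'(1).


Differentiate term by term using power and sum rules:
f(x) = 4x^2 - x + 6
f'(x) = 8x - 1
Substitute x = 1:
f'(1) = 8 * 1 - 1
= 8 - 1
= 7

7


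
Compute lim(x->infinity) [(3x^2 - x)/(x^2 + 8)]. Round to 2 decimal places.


For limits at infinity with equal-degree polynomials,
we compare leading coefficients.
Numerator leading term: 3x^2
Denominator leading term: x^2
Divide both by x^2:
lim = (3 - 1/x) / (1 + 8/x^2)
As x -> infinity, the 1/x and 1/x^2 terms vanish:
= 3/1 = 3 = 3.00

3.00


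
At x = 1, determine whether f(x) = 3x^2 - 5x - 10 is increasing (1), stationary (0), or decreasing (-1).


Compute f'(x) to determine behavior:
f'(x) = 6x - 5
f'(1) = 6 * 1 - 5
= 6 - 5
= 1
Since f'(1) > 0, the function is increasing (1)

1


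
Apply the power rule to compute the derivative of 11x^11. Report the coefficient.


We apply the power rule: d/dx [ax^n] = a*n * x^(n-1)
d/dx [11x^11]
= 11 * 11 * x^(11-1)
= 121x^10
The coefficient is 121

121


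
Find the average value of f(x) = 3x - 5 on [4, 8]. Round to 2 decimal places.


Average value = 1/(b-a) * integral from a to b of f(x) dx
First compute the integral of 3x - 5:
F(x) = (3/2)x^2 - 5x
F(8) = 3/2 * 64 - 5 * 8 = 56
F(4) = 3/2 * 16 - 5 * 4 = 4
Integral = 56 - 4 = 52
Average = 52 / (8 - 4) = 52 / 4
= 13 = 13.00

13.00


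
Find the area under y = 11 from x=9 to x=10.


The area under a constant function y = 11 is a rectangle.
Width = 10 - 9 = 1
Height = 11
Area = width * height
= 1 * 11
= 11

11


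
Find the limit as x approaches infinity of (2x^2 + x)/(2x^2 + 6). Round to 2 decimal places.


For limits at infinity with equal-degree polynomials,
we compare leading coefficients.
Numerator leading term: 2x^2
Denominator leading term: 2x^2
Divide both by x^2:
lim = (2 + 1/x) / (2 + 6/x^2)
As x -> infinity, the 1/x and 1/x^2 terms vanish:
= 2/2 = 1 = 1.00

1.00


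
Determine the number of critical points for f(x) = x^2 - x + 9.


Find where f'(x) = 0:
f'(x) = 2x - 1
Set f'(x) = 0:
2x - 1 = 0
x = 1 / 2 = 1/2
This is a linear equation in x, so there is exactly one solution.
Number of critical points: 1

1


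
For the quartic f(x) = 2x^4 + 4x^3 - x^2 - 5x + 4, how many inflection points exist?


Inflection points occur where f''(x) = 0 and concavity changes.
f(x) = 2x^4 + 4x^3 - x^2 - 5x + 4
f'(x) = 8x^3 + 12x^2 - 2x - 5
f''(x) = 24x^2 + 24x - 2
This is a quadratic in x. Use the discriminant to count real roots.
Discriminant = (24)^2 - 4 * 24 * (-2)
= 576 - (-192)
= 768
Since discriminant > 0, f''(x) = 0 has 2 distinct real solutions.
A quadratic with two distinct real roots changes sign at each root, so concavity changes at both.
Number of inflection points: 2

2


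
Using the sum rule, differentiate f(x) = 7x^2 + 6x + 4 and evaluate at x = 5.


Differentiate term by term using power and sum rules:
f(x) = 7x^2 + 6x + 4
f'(x) = 14x + 6
Substitute x = 5:
f'(5) = 14 * 5 + 6
= 70 + 6
= 76

76


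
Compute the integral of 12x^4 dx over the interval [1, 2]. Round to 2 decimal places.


Find the antiderivative of 12x^4:
F(x) = 12/5 * x^5
Apply the Fundamental Theorem of Calculus:
F(2) - F(1)
= 12/5 * 2^5 - 12/5 * 1^5
= 12/5 * (32 - 1)
= 12/5 * 31
= 372/5 = 74.40

74.40


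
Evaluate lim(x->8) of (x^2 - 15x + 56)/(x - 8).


Direct substitution gives 0/0, so we factor the numerator.
Factor: (x^2 - 15x + 56) = (x - 8)(x - 7)
Cancel the common factor (x - 8):
(x^2 - 15x + 56)/(x - 8) = (x - 7)
Now substitute x = 8:
= (8) - (7) = 1

1
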